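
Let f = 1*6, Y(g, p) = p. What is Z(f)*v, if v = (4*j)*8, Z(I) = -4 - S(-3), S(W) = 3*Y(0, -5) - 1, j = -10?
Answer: -3840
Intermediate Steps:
f = 6
S(W) = -16 (S(W) = 3*(-5) - 1 = -15 - 1 = -16)
Z(I) = 12 (Z(I) = -4 - 1*(-16) = -4 + 16 = 12)
v = -320 (v = (4*(-10))*8 = -40*8 = -320)
Z(f)*v = 12*(-320) = -3840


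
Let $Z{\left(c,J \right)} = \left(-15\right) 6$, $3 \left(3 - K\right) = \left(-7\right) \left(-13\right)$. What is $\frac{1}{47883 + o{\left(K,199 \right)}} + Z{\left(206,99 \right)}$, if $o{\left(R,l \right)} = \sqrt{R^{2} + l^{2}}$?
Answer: $- \frac{1857120055173}{20634672068} - \frac{3 \sqrt{363133}}{20634672068} \approx -90.0$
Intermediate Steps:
$K = - \frac{82}{3}$ ($K = 3 - \frac{\left(-7\right) \left(-13\right)}{3} = 3 - \frac{91}{3} = - \frac{82}{3} \approx -27.333$)
$Z{\left(c,J \right)} = -90$
$\frac{1}{47883 + o{\left(K,199 \right)}} + Z{\left(206,99 \right)} = \frac{1}{47883 + \sqrt{\left(- \frac{82}{3}\right)^{2} + 199^{2}}} - 90 = \frac{1}{47883 + \sqrt{\frac{6724}{9} + 39601}} - 90 = \frac{1}{47883 + \sqrt{\frac{363133}{9}}} - 90 = \frac{1}{47883 + \frac{\sqrt{363133}}{3}} - 90 = -90 + \frac{1}{47883 + \frac{\sqrt{363133}}{3}}$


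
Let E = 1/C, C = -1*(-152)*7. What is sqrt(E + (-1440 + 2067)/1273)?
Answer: sqrt(626960138)/35644 ≈ 0.70248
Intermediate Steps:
C = 1064 (C = 152*7 = 1064)
E = 1/1064 ≈ 0.00093985
sqrt(E + (-1440 + 2067)/1273) = sqrt(1/1064 + (-1440 + 2067)/1273) = sqrt(1/1064 + 627*(1/1273)) = sqrt(1/1064 + 33/67) = sqrt(35179/71288) = sqrt(626960138)/35644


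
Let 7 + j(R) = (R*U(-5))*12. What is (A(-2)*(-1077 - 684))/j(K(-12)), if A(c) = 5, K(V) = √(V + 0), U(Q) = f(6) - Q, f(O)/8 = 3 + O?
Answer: 8805/1463623 + 2324520*I*√3/1463623 ≈ 0.0060159 + 2.7508*I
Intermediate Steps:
f(O) = 24 + 8*O (f(O) = 8*(3 + O) = 24 + 8*O)
U(Q) = 72 - Q (U(Q) = (24 + 8*6) - Q = (24 + 48) - Q = 72 - Q)
K(V) = √V
j(R) = -7 + 924*R (j(R) = -7 + (R*(72 - 1*(-5)))*12 = -7 + (R*(72 + 5))*12 = -7 + (R*77)*12 = -7 + (77*R)*12 = -7 + 924*R)
(A(-2)*(-1077 - 684))/j(K(-12)) = (5*(-1077 - 684))/(-7 + 924*√(-12)) = (5*(-1761))/(-7 + 924*(2*I*√3)) = -8805/(-7 + 1848*I*√3)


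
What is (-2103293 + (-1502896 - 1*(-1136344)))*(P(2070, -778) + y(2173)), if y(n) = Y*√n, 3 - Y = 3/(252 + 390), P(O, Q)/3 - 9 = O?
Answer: -15404423265 - 1583170645*√2173/214 ≈ -1.5749e+10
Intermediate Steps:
P(O, Q) = 27 + 3*O
Y = 641/214 (Y = 3 - 3/(252 + 390) = 3 - 3/642 = 3 - 1*1/214 = 3 - 1/214 = 641/214 ≈ 2.9953)
y(n) = 641*√n/214
(-2103293 + (-1502896 - 1*(-1136344)))*(P(2070, -778) + y(2173)) = (-2103293 + (-1502896 - 1*(-1136344)))*((27 + 3*2070) + 641*√2173/214) = (-2103293 + (-1502896 + 1136344))*((27 + 6210) + 641*√2173/214) = (-2103293 - 366552)*(6237 + 641*√2173/214) = -2469845*(6237 + 641*√2173/214) = -15404423265 - 1583170645*√2173/214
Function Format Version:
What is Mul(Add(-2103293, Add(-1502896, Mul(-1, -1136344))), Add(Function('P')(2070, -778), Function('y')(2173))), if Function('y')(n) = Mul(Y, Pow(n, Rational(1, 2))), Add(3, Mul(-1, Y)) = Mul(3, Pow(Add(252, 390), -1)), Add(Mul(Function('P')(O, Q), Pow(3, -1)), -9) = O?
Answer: Add(-15404423265, Mul(Rational(-1583170645, 214), Pow(2173, Rational(1, 2)))) ≈ -1.5749e+10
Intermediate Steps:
Function('P')(O, Q) = Add(27, Mul(3, O))
Y = Rational(641, 214) (Y = Add(3, Mul(-1, Mul(3, Pow(Add(252, 390), -1)))) = Add(3, Mul(-1, Mul(3, Pow(642, -1)))) = Add(3, Mul(-1, Mul(3, Rational(1, 642)))) = Add(3, Mul(-1, Rational(1, 214))) = Add(3, Rational(-1, 214)) = Rational(641, 214) ≈ 2.9953)
Function('y')(n) = Mul(Rational(641, 214), Pow(n, Rational(1, 2)))
Mul(Add(-2103293, Add(-1502896, Mul(-1, -1136344))), Add(Function('P')(2070, -778), Function('y')(2173))) = Mul(Add(-2103293, Add(-1502896, Mul(-1, -1136344))), Add(Add(27, Mul(3, 2070)), Mul(Rational(641, 214), Pow(2173, Rational(1, 2))))) = Mul(Add(-2103293, Add(-1502896, 1136344)), Add(Add(27, 6210), Mul(Rational(641, 214), Pow(2173, Rational(1, 2))))) = Mul(Add(-2103293, -366552), Add(6237, Mul(Rational(641, 214), Pow(2173, Rational(1, 2))))) = Mul(-2469845, Add(6237, Mul(Rational(641, 214), Pow(2173, Rational(1, 2))))) = Add(-15404423265, Mul(Rational(-1583170645, 214), Pow(2173, Rational(1, 2))))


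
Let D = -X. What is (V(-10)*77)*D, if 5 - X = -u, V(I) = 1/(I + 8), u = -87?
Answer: -3157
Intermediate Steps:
V(I) = 1/(8 + I)
X = -82 (X = 5 - (-1)*(-87) = 5 - 1*87 = 5 - 87 = -82)
D = 82 (D = -1*(-82) = 82)
(V(-10)*77)*D = (77/(8 - 10))*82 = (77/(-2))*82 = -½*77*82 = -77/2*82 = -3157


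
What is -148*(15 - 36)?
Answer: 3108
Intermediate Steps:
-148*(15 - 36) = -148*(-21) = 3108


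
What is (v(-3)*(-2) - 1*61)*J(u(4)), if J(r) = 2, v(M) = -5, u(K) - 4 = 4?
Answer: -102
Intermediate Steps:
u(K) = 8 (u(K) = 4 + 4 = 8)
(v(-3)*(-2) - 1*61)*J(u(4)) = (-5*(-2) - 1*61)*2 = (10 - 61)*2 = -51*2 = -102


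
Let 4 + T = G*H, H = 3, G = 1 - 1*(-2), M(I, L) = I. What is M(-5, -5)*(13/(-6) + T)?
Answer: -85/6 ≈ -14.167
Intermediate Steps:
G = 3 (G = 1 + 2 = 3)
T = 5 (T = -4 + 3*3 = -4 + 9 = 5)
M(-5, -5)*(13/(-6) + T) = -5*(13/(-6) + 5) = -5*(13*(-⅙) + 5) = -5*(-13/6 + 5) = -5*17/6 = -85/6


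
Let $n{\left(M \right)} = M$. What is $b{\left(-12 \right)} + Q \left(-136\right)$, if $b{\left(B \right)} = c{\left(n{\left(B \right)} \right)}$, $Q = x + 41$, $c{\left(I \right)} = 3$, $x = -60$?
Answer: $2587$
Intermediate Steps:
$Q = -19$ ($Q = -60 + 41 = -19$)
$b{\left(B \right)} = 3$
$b{\left(-12 \right)} + Q \left(-136\right) = 3 - -2584 = 3 + 2584 = 2587$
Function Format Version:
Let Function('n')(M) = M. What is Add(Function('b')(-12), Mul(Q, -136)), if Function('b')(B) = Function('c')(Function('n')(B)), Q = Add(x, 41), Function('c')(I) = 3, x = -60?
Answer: 2587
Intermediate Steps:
Q = -19 (Q = Add(-60, 41) = -19)
Function('b')(B) = 3
Add(Function('b')(-12), Mul(Q, -136)) = Add(3, Mul(-19, -136)) = Add(3, 2584) = 2587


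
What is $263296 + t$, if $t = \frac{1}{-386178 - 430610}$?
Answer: $\frac{215057013247}{816788} \approx 2.633 \cdot 10^{5}$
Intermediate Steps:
$t = - \frac{1}{816788}$ ($t = \frac{1}{-816788} = - \frac{1}{816788} \approx -1.2243 \cdot 10^{-6}$)
$263296 + t = 263296 - \frac{1}{816788} = \frac{215057013247}{816788}$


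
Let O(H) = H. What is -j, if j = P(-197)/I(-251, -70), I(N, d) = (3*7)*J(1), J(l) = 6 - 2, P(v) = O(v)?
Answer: 197/84 ≈ 2.3452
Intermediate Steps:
P(v) = v
J(l) = 4
I(N, d) = 84 (I(N, d) = (3*7)*4 = 21*4 = 84)
j = -197/84 ≈ -2.3452
-j = -1*(-197/84) = 197/84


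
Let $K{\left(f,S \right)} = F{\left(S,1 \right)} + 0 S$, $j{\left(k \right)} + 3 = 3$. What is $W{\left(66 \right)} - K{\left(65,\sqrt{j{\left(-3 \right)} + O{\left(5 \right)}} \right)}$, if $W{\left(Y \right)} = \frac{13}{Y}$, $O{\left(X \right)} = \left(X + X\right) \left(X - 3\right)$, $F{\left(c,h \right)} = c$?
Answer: $\frac{13}{66} - 2 \sqrt{5} \approx -4.2752$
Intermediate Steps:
$j{\left(k \right)} = 0$ ($j{\left(k \right)} = -3 + 3 = 0$)
$O{\left(X \right)} = 2 X \left(-3 + X\right)$
$K{\left(f,S \right)} = S$ ($K{\left(f,S \right)} = S + 0 S = S + 0 = S$)
$W{\left(66 \right)} - K{\left(65,\sqrt{j{\left(-3 \right)} + O{\left(5 \right)}} \right)} = \frac{13}{66} - \sqrt{0 + 2 \cdot 5 \left(-3 + 5\right)} = 13 \cdot \frac{1}{66} - \sqrt{0 + 2 \cdot 5 \cdot 2} = \frac{13}{66} - \sqrt{0 + 20} = \frac{13}{66} - \sqrt{20} = \frac{13}{66} - 2 \sqrt{5}$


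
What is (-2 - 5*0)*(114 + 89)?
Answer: -406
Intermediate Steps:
(-2 - 5*0)*(114 + 89) = (-2 + 0)*203 = -2*203 = -406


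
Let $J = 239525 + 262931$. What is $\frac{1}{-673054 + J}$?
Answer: $- \frac{1}{170598} \approx -5.8617 \cdot 10^{-6}$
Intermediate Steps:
$J = 502456$
$\frac{1}{-673054 + J} = \frac{1}{-673054 + 502456} = \frac{1}{-170598} = - \frac{1}{170598}$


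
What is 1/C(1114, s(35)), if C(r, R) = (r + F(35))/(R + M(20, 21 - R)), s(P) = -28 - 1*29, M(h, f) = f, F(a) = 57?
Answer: 21/1171 ≈ 0.017933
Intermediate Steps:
s(P) = -57 (s(P) = -28 - 29 = -57)
C(r, R) = 19/7 + r/21 (C(r, R) = (r + 57)/(R + (21 - R)) = (57 + r)/21 = (57 + r)*(1/21) = 19/7 + r/21)
1/C(1114, s(35)) = 1/(19/7 + (1/21)*1114) = 1/(19/7 + 1114/21) = 1/(1171/21) = 21/1171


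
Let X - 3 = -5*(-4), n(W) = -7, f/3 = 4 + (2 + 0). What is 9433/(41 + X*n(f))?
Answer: -9433/120 ≈ -78.608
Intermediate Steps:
f = 18 (f = 3*(4 + (2 + 0)) = 3*(4 + 2) = 3*6 = 18)
X = 23 (X = 3 - 5*(-4) = 3 + 20 = 23)
9433/(41 + X*n(f)) = 9433/(41 + 23*(-7)) = 9433/(41 - 161) = 9433/(-120) = 9433*(-1/120) = -9433/120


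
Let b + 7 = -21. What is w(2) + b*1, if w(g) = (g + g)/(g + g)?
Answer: -27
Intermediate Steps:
b = -28 (b = -7 - 21 = -28)
w(g) = 1 (w(g) = (2*g)/((2*g)) = (2*g)*(1/(2*g)) = 1)
w(2) + b*1 = 1 - 28*1 = 1 - 28 = -27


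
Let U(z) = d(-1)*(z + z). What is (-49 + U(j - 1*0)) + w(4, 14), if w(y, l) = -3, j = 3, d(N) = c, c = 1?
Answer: -46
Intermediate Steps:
d(N) = 1
U(z) = 2*z (U(z) = 1*(z + z) = 1*(2*z) = 2*z)
(-49 + U(j - 1*0)) + w(4, 14) = (-49 + 2*(3 - 1*0)) - 3 = (-49 + 2*(3 + 0)) - 3 = (-49 + 2*3) - 3 = (-49 + 6) - 3 = -43 - 3 = -46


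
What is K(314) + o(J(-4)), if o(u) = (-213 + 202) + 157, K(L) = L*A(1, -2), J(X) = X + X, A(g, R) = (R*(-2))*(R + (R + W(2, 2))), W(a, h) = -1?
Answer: -6134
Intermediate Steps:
A(g, R) = -2*R*(-1 + 2*R) (A(g, R) = (R*(-2))*(R + (R - 1)) = (-2*R)*(R + (-1 + R)) = (-2*R)*(-1 + 2*R) = -2*R*(-1 + 2*R))
J(X) = 2*X
K(L) = -20*L (K(L) = L*(2*(-2)*(1 - 2*(-2))) = L*(2*(-2)*(1 + 4)) = L*(2*(-2)*5) = L*(-20) = -20*L)
o(u) = 146 (o(u) = -11 + 157 = 146)
K(314) + o(J(-4)) = -20*314 + 146 = -6280 + 146 = -6134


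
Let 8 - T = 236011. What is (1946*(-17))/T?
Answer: 33082/236003 ≈ 0.14018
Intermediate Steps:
T = -236003 (T = 8 - 1*236011 = 8 - 236011 = -236003)
(1946*(-17))/T = (1946*(-17))/(-236003) = -33082*(-1/236003) = 33082/236003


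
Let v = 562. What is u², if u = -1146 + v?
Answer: 341056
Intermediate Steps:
u = -584 (u = -1146 + 562 = -584)
u² = (-584)² = 341056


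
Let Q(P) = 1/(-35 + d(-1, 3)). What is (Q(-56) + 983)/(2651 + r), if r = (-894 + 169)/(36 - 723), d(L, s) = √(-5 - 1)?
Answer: 415648053/1121417611 - 687*I*√6/2242835222 ≈ 0.37065 - 7.503e-7*I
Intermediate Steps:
d(L, s) = I*√6 (d(L, s) = √(-6) = I*√6)
r = 725/687 (r = -725/(-687) = -725*(-1/687) = 725/687 ≈ 1.0553)
Q(P) = 1/(-35 + I*√6)
(Q(-56) + 983)/(2651 + r) = ((-35/1231 - I*√6/1231) + 983)/(2651 + 725/687) = (1210038/1231 - I*√6/1231)/(1821962/687) = (1210038/1231 - I*√6/1231)*(687/1821962) = 415648053/1121417611 - 687*I*√6/2242835222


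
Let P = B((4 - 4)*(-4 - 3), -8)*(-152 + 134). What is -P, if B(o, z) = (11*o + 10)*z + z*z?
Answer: -288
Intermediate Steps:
B(o, z) = z² + z*(10 + 11*o) (B(o, z) = (10 + 11*o)*z + z² = z*(10 + 11*o) + z² = z² + z*(10 + 11*o))
P = 288 (P = (-8*(10 - 8 + 11*((4 - 4)*(-4 - 3))))*(-152 + 134) = -8*(10 - 8 + 11*(0*(-7)))*(-18) = -8*(10 - 8 + 11*0)*(-18) = -8*(10 - 8 + 0)*(-18) = -8*2*(-18) = -16*(-18) = 288)
-P = -1*288 = -288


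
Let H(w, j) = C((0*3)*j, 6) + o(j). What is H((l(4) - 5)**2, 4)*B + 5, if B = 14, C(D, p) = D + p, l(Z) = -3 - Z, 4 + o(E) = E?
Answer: 89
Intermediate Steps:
o(E) = -4 + E
H(w, j) = 2 + j (H(w, j) = ((0*3)*j + 6) + (-4 + j) = (0*j + 6) + (-4 + j) = (0 + 6) + (-4 + j) = 6 + (-4 + j) = 2 + j)
H((l(4) - 5)**2, 4)*B + 5 = (2 + 4)*14 + 5 = 6*14 + 5 = 84 + 5 = 89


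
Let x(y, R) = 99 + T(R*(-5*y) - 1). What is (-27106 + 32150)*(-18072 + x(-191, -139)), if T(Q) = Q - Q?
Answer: -90655812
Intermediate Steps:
T(Q) = 0
x(y, R) = 99 (x(y, R) = 99 + 0 = 99)
(-27106 + 32150)*(-18072 + x(-191, -139)) = (-27106 + 32150)*(-18072 + 99) = 5044*(-17973) = -90655812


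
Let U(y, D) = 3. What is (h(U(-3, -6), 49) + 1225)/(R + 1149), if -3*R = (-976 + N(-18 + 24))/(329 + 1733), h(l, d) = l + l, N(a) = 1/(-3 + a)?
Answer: 22844898/21326069 ≈ 1.0712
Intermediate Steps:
h(l, d) = 2*l
R = 2927/18558 (R = -(-976 + 1/(-3 + (-18 + 24)))/(3*(329 + 1733)) = -(-976 + 1/(-3 + 6))/(3*2062) = -(-976 + 1/3)/(3*2062) = -(-2927)/(9*2062) = -1/3*(-2927/6186) = 2927/18558 ≈ 0.15772)
(h(U(-3, -6), 49) + 1225)/(R + 1149) = (2*3 + 1225)/(2927/18558 + 1149) = (6 + 1225)/(21326069/18558) = 1231*(18558/21326069) = 22844898/21326069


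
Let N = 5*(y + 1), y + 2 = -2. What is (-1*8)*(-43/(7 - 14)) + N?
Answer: -449/7 ≈ -64.143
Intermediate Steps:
y = -4 (y = -2 - 2 = -4)
N = -15 (N = 5*(-4 + 1) = 5*(-3) = -15)
(-1*8)*(-43/(7 - 14)) + N = (-1*8)*(-43/(7 - 14)) - 15 = -(-344)/(-7) - 15 = -(-344)*(-1)/7 - 15 = -8*43/7 - 15 = -344/7 - 15 = -449/7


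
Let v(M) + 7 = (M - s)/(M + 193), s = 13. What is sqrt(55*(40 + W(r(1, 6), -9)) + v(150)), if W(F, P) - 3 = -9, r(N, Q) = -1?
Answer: sqrt(4474022)/49 ≈ 43.167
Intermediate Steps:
W(F, P) = -6 (W(F, P) = 3 - 9 = -6)
v(M) = -7 + (-13 + M)/(193 + M) (v(M) = -7 + (M - 1*13)/(M + 193) = -7 + (M - 13)/(193 + M) = -7 + (-13 + M)/(193 + M))
sqrt(55*(40 + W(r(1, 6), -9)) + v(150)) = sqrt(55*(40 - 6) + 2*(-682 - 3*150)/(193 + 150)) = sqrt(55*34 + 2*(-682 - 450)/343) = sqrt(1870 + 2*(1/343)*(-1132)) = sqrt(1870 - 2264/343) = sqrt(639146/343) = sqrt(4474022)/49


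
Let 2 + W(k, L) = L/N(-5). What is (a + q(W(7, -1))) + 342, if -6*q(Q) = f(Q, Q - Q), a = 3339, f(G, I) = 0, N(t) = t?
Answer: 3681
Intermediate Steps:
W(k, L) = -2 - L/5 (W(k, L) = -2 + L/(-5) = -2 + L*(-1/5) = -2 - L/5)
q(Q) = 0 (q(Q) = -1/6*0 = 0)
(a + q(W(7, -1))) + 342 = (3339 + 0) + 342 = 3339 + 342 = 3681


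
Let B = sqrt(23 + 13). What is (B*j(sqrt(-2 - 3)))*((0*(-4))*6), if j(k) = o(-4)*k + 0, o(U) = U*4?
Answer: 0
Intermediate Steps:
B = 6 (B = sqrt(36) = 6)
o(U) = 4*U
j(k) = -16*k (j(k) = (4*(-4))*k + 0 = -16*k + 0 = -16*k)
(B*j(sqrt(-2 - 3)))*((0*(-4))*6) = (6*(-16*sqrt(-2 - 3)))*((0*(-4))*6) = (6*(-16*I*sqrt(5)))*(0*6) = (6*(-16*I*sqrt(5)))*0 = -96*I*sqrt(5)*0 = 0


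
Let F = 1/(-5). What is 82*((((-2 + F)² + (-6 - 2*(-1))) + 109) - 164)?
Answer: -111028/25 ≈ -4441.1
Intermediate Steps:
F = -⅕ ≈ -0.20000
82*((((-2 + F)² + (-6 - 2*(-1))) + 109) - 164) = 82*((((-2 - ⅕)² + (-6 - 2*(-1))) + 109) - 164) = 82*((((-11/5)² + (-6 + 2)) + 109) - 164) = 82*(((121/25 - 4) + 109) - 164) = 82*((21/25 + 109) - 164) = 82*(2746/25 - 164) = 82*(-1354/25) = -111028/25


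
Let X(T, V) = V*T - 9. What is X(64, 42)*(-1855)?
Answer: -4969545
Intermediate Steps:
X(T, V) = -9 + T*V (X(T, V) = T*V - 9 = -9 + T*V)
X(64, 42)*(-1855) = (-9 + 64*42)*(-1855) = (-9 + 2688)*(-1855) = 2679*(-1855) = -4969545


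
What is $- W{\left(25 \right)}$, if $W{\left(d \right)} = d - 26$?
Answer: $1$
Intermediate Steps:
$W{\left(d \right)} = -26 + d$
$- W{\left(25 \right)} = - (-26 + 25) = \left(-1\right) \left(-1\right) = 1$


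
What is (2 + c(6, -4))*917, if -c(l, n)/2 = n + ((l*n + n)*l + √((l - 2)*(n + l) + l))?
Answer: 317282 - 1834*√14 ≈ 3.1042e+5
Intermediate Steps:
c(l, n) = -2*n - 2*√(l + (-2 + l)*(l + n)) - 2*l*(n + l*n) (c(l, n) = -2*(n + ((l*n + n)*l + √((l - 2)*(n + l) + l))) = -2*(n + ((n + l*n)*l + √((-2 + l)*(l + n) + l))) = -2*(n + (l*(n + l*n) + √(l + (-2 + l)*(l + n)))) = -2*(n + (√(l + (-2 + l)*(l + n)) + l*(n + l*n))) = -2*(n + √(l + (-2 + l)*(l + n)) + l*(n + l*n)) = -2*n - 2*√(l + (-2 + l)*(l + n)) - 2*l*(n + l*n))
(2 + c(6, -4))*917 = (2 + (-2*(-4) - 2*√(6² - 1*6 - 2*(-4) + 6*(-4)) - 2*6*(-4) - 2*(-4)*6²))*917 = (2 + (8 - 2*√(36 - 6 + 8 - 24) + 48 - 2*(-4)*36))*917 = (2 + (8 - 2*√14 + 48 + 288))*917 = (2 + (344 - 2*√14))*917 = (346 - 2*√14)*917 = 317282 - 1834*√14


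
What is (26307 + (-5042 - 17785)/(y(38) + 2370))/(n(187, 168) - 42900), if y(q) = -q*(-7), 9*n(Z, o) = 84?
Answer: -207967275/339179392 ≈ -0.61315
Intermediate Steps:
n(Z, o) = 28/3 (n(Z, o) = (⅑)*84 = 28/3)
y(q) = 7*q
(26307 + (-5042 - 17785)/(y(38) + 2370))/(n(187, 168) - 42900) = (26307 + (-5042 - 17785)/(7*38 + 2370))/(28/3 - 42900) = (26307 - 22827/(266 + 2370))/(-128672/3) = (26307 - 22827/2636)*(-3/128672) = (69322425/2636)*(-3/128672) = -207967275/339179392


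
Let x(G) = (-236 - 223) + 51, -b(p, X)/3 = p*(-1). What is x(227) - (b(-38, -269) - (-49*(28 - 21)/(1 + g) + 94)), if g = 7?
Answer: -1943/8 ≈ -242.88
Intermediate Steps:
b(p, X) = 3*p (b(p, X) = -3*p*(-1) = -(-3)*p = 3*p)
x(G) = -408 (x(G) = -459 + 51 = -408)
x(227) - (b(-38, -269) - (-49*(28 - 21)/(1 + g) + 94)) = -408 - (3*(-38) - (-49*(28 - 21)/(1 + 7) + 94)) = -408 - (-114 - (-343/8 + 94)) = -408 - (-114 - 1*409/8) = -408 - (-114 - 409/8) = -408 - 1*(-1321/8) = -408 + 1321/8 = -1943/8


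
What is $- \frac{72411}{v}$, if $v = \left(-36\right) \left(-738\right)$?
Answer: $- \frac{24137}{8856} \approx -2.7255$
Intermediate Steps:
$v = 26568$
$- \frac{72411}{v} = - \frac{72411}{26568} = \left(-72411\right) \frac{1}{26568} = - \frac{24137}{8856}$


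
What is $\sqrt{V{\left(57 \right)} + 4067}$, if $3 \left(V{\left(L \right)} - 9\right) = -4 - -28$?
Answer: $2 \sqrt{1021} \approx 63.906$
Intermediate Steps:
$V{\left(L \right)} = 17$ ($V{\left(L \right)} = 9 + \frac{-4 - -28}{3} = 9 + \frac{-4 + 28}{3} = 9 + \frac{1}{3} \cdot 24 = 9 + 8 = 17$)
$\sqrt{V{\left(57 \right)} + 4067} = \sqrt{17 + 4067} = \sqrt{4084} = 2 \sqrt{1021}$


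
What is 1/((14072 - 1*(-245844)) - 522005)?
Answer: -1/262089 ≈ -3.8155e-6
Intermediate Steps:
1/((14072 - 1*(-245844)) - 522005) = 1/((14072 + 245844) - 522005) = 1/(259916 - 522005) = 1/(-262089) = -1/262089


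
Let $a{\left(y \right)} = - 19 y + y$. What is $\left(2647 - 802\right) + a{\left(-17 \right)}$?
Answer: $2151$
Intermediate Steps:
$a{\left(y \right)} = - 18 y$
$\left(2647 - 802\right) + a{\left(-17 \right)} = \left(2647 - 802\right) - -306 = 1845 + 306 = 2151$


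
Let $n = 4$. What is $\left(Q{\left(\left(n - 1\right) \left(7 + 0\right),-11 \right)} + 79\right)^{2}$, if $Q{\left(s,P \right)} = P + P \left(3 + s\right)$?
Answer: $38416$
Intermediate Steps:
$\left(Q{\left(\left(n - 1\right) \left(7 + 0\right),-11 \right)} + 79\right)^{2} = \left(- 11 \left(4 + \left(4 - 1\right) \left(7 + 0\right)\right) + 79\right)^{2} = \left(- 11 \left(4 + 3 \cdot 7\right) + 79\right)^{2} = \left(- 11 \left(4 + 21\right) + 79\right)^{2} = \left(\left(-11\right) 25 + 79\right)^{2} = \left(-275 + 79\right)^{2} = \left(-196\right)^{2} = 38416$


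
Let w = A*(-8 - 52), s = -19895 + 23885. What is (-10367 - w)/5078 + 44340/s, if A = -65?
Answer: 5607773/675374 ≈ 8.3032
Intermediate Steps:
s = 3990
w = 3900 (w = -65*(-8 - 52) = -65*(-60) = 3900)
(-10367 - w)/5078 + 44340/s = (-10367 - 1*3900)/5078 + 44340/3990 = (-10367 - 3900)*(1/5078) + 44340*(1/3990) = -14267*1/5078 + 1478/133 = -14267/5078 + 1478/133 = 5607773/675374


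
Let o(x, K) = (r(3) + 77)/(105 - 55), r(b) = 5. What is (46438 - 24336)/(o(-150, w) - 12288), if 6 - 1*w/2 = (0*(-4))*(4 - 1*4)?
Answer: -552550/307159 ≈ -1.7989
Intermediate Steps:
w = 12 (w = 12 - 2*0*(-4)*(4 - 1*4) = 12 - 0*(4 - 4) = 12 - 0*0 = 12 - 2*0 = 12 + 0 = 12)
o(x, K) = 41/25 (o(x, K) = (5 + 77)/(105 - 55) = 82/50 = 82*(1/50) = 41/25)
(46438 - 24336)/(o(-150, w) - 12288) = (46438 - 24336)/(41/25 - 12288) = 22102/(-307159/25) = 22102*(-25/307159) = -552550/307159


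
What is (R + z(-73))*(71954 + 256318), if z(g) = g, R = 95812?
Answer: 31428433008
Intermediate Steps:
(R + z(-73))*(71954 + 256318) = (95812 - 73)*(71954 + 256318) = 95739*328272 = 31428433008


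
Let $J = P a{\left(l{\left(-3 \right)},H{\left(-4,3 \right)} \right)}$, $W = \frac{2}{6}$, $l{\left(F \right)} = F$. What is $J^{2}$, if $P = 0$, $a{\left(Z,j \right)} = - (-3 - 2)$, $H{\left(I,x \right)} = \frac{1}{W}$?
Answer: $0$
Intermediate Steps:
$W = \frac{1}{3}$ ($W = 2 \cdot \frac{1}{6} = \frac{1}{3} \approx 0.33333$)
$H{\left(I,x \right)} = 3$ ($H{\left(I,x \right)} = \frac{1}{\frac{1}{3}} = 3$)
$a{\left(Z,j \right)} = 5$ ($a{\left(Z,j \right)} = \left(-1\right) \left(-5\right) = 5$)
$J = 0$ ($J = 0 \cdot 5 = 0$)
$J^{2} = 0^{2} = 0$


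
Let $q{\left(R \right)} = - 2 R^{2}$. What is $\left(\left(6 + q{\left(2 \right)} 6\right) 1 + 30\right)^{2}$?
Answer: $144$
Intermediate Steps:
$\left(\left(6 + q{\left(2 \right)} 6\right) 1 + 30\right)^{2} = \left(\left(6 + - 2 \cdot 2^{2} \cdot 6\right) 1 + 30\right)^{2} = \left(\left(6 + \left(-2\right) 4 \cdot 6\right) 1 + 30\right)^{2} = \left(\left(6 - 48\right) 1 + 30\right)^{2} = \left(\left(-42\right) 1 + 30\right)^{2} = \left(-42 + 30\right)^{2} = \left(-12\right)^{2} = 144$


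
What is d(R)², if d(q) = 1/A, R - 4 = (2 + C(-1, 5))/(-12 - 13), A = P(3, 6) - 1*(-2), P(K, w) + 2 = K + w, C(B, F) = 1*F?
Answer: 1/81 ≈ 0.012346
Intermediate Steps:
C(B, F) = F
P(K, w) = -2 + K + w (P(K, w) = -2 + (K + w) = -2 + K + w)
A = 9 (A = (-2 + 3 + 6) - 1*(-2) = 7 + 2 = 9)
R = 93/25 (R = 4 + (2 + 5)/(-12 - 13) = 4 + 7/(-25) = 4 + 7*(-1/25) = 4 - 7/25 = 93/25 ≈ 3.7200)
d(q) = ⅑ (d(q) = 1/9 = ⅑)
d(R)² = (⅑)² = 1/81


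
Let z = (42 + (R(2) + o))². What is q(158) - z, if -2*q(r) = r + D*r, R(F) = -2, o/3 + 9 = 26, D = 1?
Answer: -8439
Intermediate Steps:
o = 51 (o = -27 + 3*26 = -27 + 78 = 51)
z = 8281 (z = (42 + (-2 + 51))² = (42 + 49)² = 91² = 8281)
q(r) = -r (q(r) = -(r + 1*r)/2 = -(r + r)/2 = -r)
q(158) - z = -1*158 - 1*8281 = -158 - 8281 = -8439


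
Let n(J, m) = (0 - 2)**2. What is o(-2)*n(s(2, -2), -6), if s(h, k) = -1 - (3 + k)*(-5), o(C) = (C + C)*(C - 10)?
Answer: 192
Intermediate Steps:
o(C) = 2*C*(-10 + C) (o(C) = (2*C)*(-10 + C) = 2*C*(-10 + C))
s(h, k) = 14 + 5*k (s(h, k) = -1 - (-15 - 5*k) = -1 + (15 + 5*k) = 14 + 5*k)
n(J, m) = 4 (n(J, m) = (-2)**2 = 4)
o(-2)*n(s(2, -2), -6) = (2*(-2)*(-10 - 2))*4 = (2*(-2)*(-12))*4 = 48*4 = 192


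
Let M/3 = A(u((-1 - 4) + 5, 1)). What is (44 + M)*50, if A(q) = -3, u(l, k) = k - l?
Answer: 1750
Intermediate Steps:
M = -9 (M = 3*(-3) = -9)
(44 + M)*50 = (44 - 9)*50 = 35*50 = 1750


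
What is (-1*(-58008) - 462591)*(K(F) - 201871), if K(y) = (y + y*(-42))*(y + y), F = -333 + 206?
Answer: 616766149767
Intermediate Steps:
F = -127
K(y) = -82*y² (K(y) = (y - 42*y)*(2*y) = (-41*y)*(2*y) = -82*y²)
(-1*(-58008) - 462591)*(K(F) - 201871) = (-1*(-58008) - 462591)*(-82*(-127)² - 201871) = (58008 - 462591)*(-82*16129 - 201871) = -404583*(-1322578 - 201871) = -404583*(-1524449) = 616766149767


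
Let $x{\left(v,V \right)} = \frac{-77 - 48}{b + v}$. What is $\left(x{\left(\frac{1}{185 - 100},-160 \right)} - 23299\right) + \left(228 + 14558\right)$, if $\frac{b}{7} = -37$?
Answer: $- \frac{187394557}{22014} \approx -8512.5$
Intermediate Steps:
$b = -259$ ($b = 7 \left(-37\right) = -259$)
$x{\left(v,V \right)} = - \frac{125}{-259 + v}$ ($x{\left(v,V \right)} = \frac{-77 - 48}{-259 + v} = - \frac{125}{-259 + v}$)
$\left(x{\left(\frac{1}{185 - 100},-160 \right)} - 23299\right) + \left(228 + 14558\right) = \left(- \frac{125}{-259 + \frac{1}{185 - 100}} - 23299\right) + \left(228 + 14558\right) = \left(- \frac{125}{-259 + \frac{1}{85}} - 23299\right) + 14786 = \left(- \frac{125}{- \frac{22014}{85}} - 23299\right) + 14786 = \left(\left(-125\right) \left(- \frac{85}{22014}\right) - 23299\right) + 14786 = \left(\frac{10625}{22014} - 23299\right) + 14786 = - \frac{512893561}{22014} + 14786 = - \frac{187394557}{22014}$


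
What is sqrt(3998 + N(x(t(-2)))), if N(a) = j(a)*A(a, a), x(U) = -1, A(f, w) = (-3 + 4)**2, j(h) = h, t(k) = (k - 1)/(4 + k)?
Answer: sqrt(3997) ≈ 63.222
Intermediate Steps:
t(k) = (-1 + k)/(4 + k)
A(f, w) = 1 (A(f, w) = 1**2 = 1)
N(a) = a (N(a) = a*1 = a)
sqrt(3998 + N(x(t(-2)))) = sqrt(3998 - 1) = sqrt(3997)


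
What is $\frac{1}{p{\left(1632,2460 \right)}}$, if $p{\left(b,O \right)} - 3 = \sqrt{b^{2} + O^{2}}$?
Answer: $- \frac{1}{2905005} + \frac{4 \sqrt{60521}}{2905005} \approx 0.0003384$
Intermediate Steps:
$p{\left(b,O \right)} = 3 + \sqrt{O^{2} + b^{2}}$ ($p{\left(b,O \right)} = 3 + \sqrt{b^{2} + O^{2}} = 3 + \sqrt{O^{2} + b^{2}}$)
$\frac{1}{p{\left(1632,2460 \right)}} = \frac{1}{3 + \sqrt{2460^{2} + 1632^{2}}} = \frac{1}{3 + \sqrt{6051600 + 2663424}} = \frac{1}{3 + \sqrt{8715024}} = \frac{1}{3 + 12 \sqrt{60521}}$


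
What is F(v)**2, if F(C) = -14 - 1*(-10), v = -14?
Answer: 16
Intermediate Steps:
F(C) = -4 (F(C) = -14 + 10 = -4)
F(v)**2 = (-4)**2 = 16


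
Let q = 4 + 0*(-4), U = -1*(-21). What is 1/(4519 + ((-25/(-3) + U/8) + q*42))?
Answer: 24/112751 ≈ 0.00021286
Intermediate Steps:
U = 21
q = 4 (q = 4 + 0 = 4)
1/(4519 + ((-25/(-3) + U/8) + q*42)) = 1/(4519 + ((-25/(-3) + 21/8) + 4*42)) = 1/(4519 + ((-25*(-1/3) + 21*(1/8)) + 168)) = 1/(4519 + ((25/3 + 21/8) + 168)) = 1/(4519 + (263/24 + 168)) = 1/(4519 + 4295/24) = 1/(112751/24) = 24/112751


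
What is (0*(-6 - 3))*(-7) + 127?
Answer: 127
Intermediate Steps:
(0*(-6 - 3))*(-7) + 127 = (0*(-9))*(-7) + 127 = 0*(-7) + 127 = 0 + 127 = 127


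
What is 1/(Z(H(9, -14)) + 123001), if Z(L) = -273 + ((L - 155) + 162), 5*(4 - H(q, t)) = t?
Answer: 5/613709 ≈ 8.1472e-6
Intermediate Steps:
H(q, t) = 4 - t/5
Z(L) = -266 + L (Z(L) = -273 + ((-155 + L) + 162) = -273 + (7 + L) = -266 + L)
1/(Z(H(9, -14)) + 123001) = 1/((-266 + (4 - 1/5*(-14))) + 123001) = 1/((-266 + (4 + 14/5)) + 123001) = 1/((-266 + 34/5) + 123001) = 1/(-1296/5 + 123001) = 1/(613709/5) = 5/613709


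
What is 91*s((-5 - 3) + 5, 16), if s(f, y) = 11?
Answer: 1001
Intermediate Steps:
91*s((-5 - 3) + 5, 16) = 91*11 = 1001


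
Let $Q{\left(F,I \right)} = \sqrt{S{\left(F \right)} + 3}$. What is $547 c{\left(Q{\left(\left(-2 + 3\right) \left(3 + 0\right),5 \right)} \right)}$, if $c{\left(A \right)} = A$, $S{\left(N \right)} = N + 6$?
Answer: $1094 \sqrt{3} \approx 1894.9$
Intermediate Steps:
$S{\left(N \right)} = 6 + N$
$Q{\left(F,I \right)} = \sqrt{9 + F}$ ($Q{\left(F,I \right)} = \sqrt{\left(6 + F\right) + 3} = \sqrt{9 + F}$)
$547 c{\left(Q{\left(\left(-2 + 3\right) \left(3 + 0\right),5 \right)} \right)} = 547 \sqrt{9 + \left(-2 + 3\right) \left(3 + 0\right)} = 547 \sqrt{9 + 1 \cdot 3} = 547 \sqrt{9 + 3} = 547 \sqrt{12} = 547 \cdot 2 \sqrt{3} = 1094 \sqrt{3}$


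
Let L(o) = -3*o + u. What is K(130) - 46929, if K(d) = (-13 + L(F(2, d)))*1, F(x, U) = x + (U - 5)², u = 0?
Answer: -93823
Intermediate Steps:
F(x, U) = x + (-5 + U)²
L(o) = -3*o (L(o) = -3*o + 0 = -3*o)
K(d) = -19 - 3*(-5 + d)² (K(d) = (-13 - 3*(2 + (-5 + d)²))*1 = (-13 + (-6 - 3*(-5 + d)²))*1 = (-19 - 3*(-5 + d)²)*1 = -19 - 3*(-5 + d)²)
K(130) - 46929 = (-19 - 3*(-5 + 130)²) - 46929 = (-19 - 3*125²) - 46929 = (-19 - 3*15625) - 46929 = (-19 - 46875) - 46929 = -46894 - 46929 = -93823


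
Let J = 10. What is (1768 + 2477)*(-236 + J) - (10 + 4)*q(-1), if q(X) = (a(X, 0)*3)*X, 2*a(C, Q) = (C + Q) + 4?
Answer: -959307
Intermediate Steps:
a(C, Q) = 2 + C/2 + Q/2 (a(C, Q) = ((C + Q) + 4)/2 = (4 + C + Q)/2 = 2 + C/2 + Q/2)
q(X) = X*(6 + 3*X/2) (q(X) = ((2 + X/2 + (½)*0)*3)*X = ((2 + X/2 + 0)*3)*X = ((2 + X/2)*3)*X = (6 + 3*X/2)*X = X*(6 + 3*X/2))
(1768 + 2477)*(-236 + J) - (10 + 4)*q(-1) = (1768 + 2477)*(-236 + 10) - (10 + 4)*(3/2)*(-1)*(4 - 1) = 4245*(-226) - 14*(3/2)*(-1)*3 = -959370 - 14*(-9)/2 = -959370 - 1*(-63) = -959370 + 63 = -959307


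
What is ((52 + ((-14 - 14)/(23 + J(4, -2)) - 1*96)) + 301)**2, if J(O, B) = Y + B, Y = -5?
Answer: 1042441/16 ≈ 65153.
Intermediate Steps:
J(O, B) = -5 + B
((52 + ((-14 - 14)/(23 + J(4, -2)) - 1*96)) + 301)**2 = ((52 + ((-14 - 14)/(23 + (-5 - 2)) - 1*96)) + 301)**2 = ((52 + (-28/(23 - 7) - 96)) + 301)**2 = ((52 + (-28/16 - 96)) + 301)**2 = ((52 + (-28*1/16 - 96)) + 301)**2 = ((52 + (-7/4 - 96)) + 301)**2 = ((52 - 391/4) + 301)**2 = (-183/4 + 301)**2 = (1021/4)**2 = 1042441/16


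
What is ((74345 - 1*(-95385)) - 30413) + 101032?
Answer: 240349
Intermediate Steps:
((74345 - 1*(-95385)) - 30413) + 101032 = ((74345 + 95385) - 30413) + 101032 = (169730 - 30413) + 101032 = 139317 + 101032 = 240349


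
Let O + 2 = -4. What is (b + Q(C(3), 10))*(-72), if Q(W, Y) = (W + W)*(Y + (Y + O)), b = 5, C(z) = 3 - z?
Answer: -360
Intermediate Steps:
O = -6 (O = -2 - 4 = -6)
Q(W, Y) = 2*W*(-6 + 2*Y) (Q(W, Y) = (W + W)*(Y + (Y - 6)) = (2*W)*(Y + (-6 + Y)) = (2*W)*(-6 + 2*Y) = 2*W*(-6 + 2*Y))
(b + Q(C(3), 10))*(-72) = (5 + 4*(3 - 1*3)*(-3 + 10))*(-72) = (5 + 4*(3 - 3)*7)*(-72) = (5 + 4*0*7)*(-72) = (5 + 0)*(-72) = 5*(-72) = -360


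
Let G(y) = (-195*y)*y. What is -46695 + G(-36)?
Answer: -299415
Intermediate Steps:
G(y) = -195*y²
-46695 + G(-36) = -46695 - 195*(-36)² = -46695 - 195*1296 = -46695 - 252720 = -299415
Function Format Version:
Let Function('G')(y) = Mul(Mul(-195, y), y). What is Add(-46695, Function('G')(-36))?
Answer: -299415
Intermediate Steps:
Function('G')(y) = Mul(-195, Pow(y, 2))
Add(-46695, Function('G')(-36)) = Add(-46695, Mul(-195, Pow(-36, 2))) = Add(-46695, Mul(-195, 1296)) = Add(-46695, -252720) = -299415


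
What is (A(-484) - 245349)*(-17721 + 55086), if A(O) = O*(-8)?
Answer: -9022788105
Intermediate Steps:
A(O) = -8*O
(A(-484) - 245349)*(-17721 + 55086) = (-8*(-484) - 245349)*(-17721 + 55086) = (3872 - 245349)*37365 = -241477*37365 = -9022788105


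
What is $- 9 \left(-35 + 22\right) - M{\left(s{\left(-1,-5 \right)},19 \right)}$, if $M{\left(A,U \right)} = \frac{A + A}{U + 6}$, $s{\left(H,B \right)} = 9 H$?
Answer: $\frac{2943}{25} \approx 117.72$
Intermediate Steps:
$M{\left(A,U \right)} = \frac{2 A}{6 + U}$
$- 9 \left(-35 + 22\right) - M{\left(s{\left(-1,-5 \right)},19 \right)} = - 9 \left(-35 + 22\right) - \frac{2 \cdot 9 \left(-1\right)}{6 + 19} = \left(-9\right) \left(-13\right) - 2 \left(-9\right) \frac{1}{25} = 117 - 2 \left(-9\right) \frac{1}{25} = 117 - - \frac{18}{25} = 117 + \frac{18}{25} = \frac{2943}{25}$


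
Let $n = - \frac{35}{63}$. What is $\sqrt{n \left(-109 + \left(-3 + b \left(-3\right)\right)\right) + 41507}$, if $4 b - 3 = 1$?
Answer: $\frac{\sqrt{374138}}{3} \approx 203.89$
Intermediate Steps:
$n = - \frac{5}{9}$ ($n = \left(-35\right) \frac{1}{63} = - \frac{5}{9} \approx -0.55556$)
$b = 1$ ($b = \frac{3}{4} + \frac{1}{4} \cdot 1 = \frac{3}{4} + \frac{1}{4} = 1$)
$\sqrt{n \left(-109 + \left(-3 + b \left(-3\right)\right)\right) + 41507} = \sqrt{- \frac{5 \left(-109 + \left(-3 + 1 \left(-3\right)\right)\right)}{9} + 41507} = \sqrt{- \frac{5 \left(-109 - 6\right)}{9} + 41507} = \sqrt{\left(- \frac{5}{9}\right) \left(-115\right) + 41507} = \sqrt{\frac{575}{9} + 41507} = \sqrt{\frac{374138}{9}} = \frac{\sqrt{374138}}{3}$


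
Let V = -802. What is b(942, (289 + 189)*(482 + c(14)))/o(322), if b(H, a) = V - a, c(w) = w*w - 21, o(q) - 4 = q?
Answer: -157424/163 ≈ -965.79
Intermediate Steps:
o(q) = 4 + q
c(w) = -21 + w**2 (c(w) = w**2 - 21 = -21 + w**2)
b(H, a) = -802 - a
b(942, (289 + 189)*(482 + c(14)))/o(322) = (-802 - (289 + 189)*(482 + (-21 + 14**2)))/(4 + 322) = (-802 - 478*(482 + (-21 + 196)))/326 = (-802 - 478*(482 + 175))*(1/326) = (-802 - 478*657)*(1/326) = (-802 - 1*314046)*(1/326) = (-802 - 314046)*(1/326) = -314848*1/326 = -157424/163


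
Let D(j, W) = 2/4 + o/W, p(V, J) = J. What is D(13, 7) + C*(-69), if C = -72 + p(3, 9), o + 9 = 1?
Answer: 60849/14 ≈ 4346.4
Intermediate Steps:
o = -8 (o = -9 + 1 = -8)
D(j, W) = 1/2 - 8/W (D(j, W) = 2/4 - 8/W = 2*(1/4) - 8/W = 1/2 - 8/W)
C = -63 (C = -72 + 9 = -63)
D(13, 7) + C*(-69) = (1/2)*(-16 + 7)/7 - 63*(-69) = (1/2)*(1/7)*(-9) + 4347 = -9/14 + 4347 = 60849/14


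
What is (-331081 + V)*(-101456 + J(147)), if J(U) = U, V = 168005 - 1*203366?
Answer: 37123872578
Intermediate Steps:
V = -35361 (V = 168005 - 203366 = -35361)
(-331081 + V)*(-101456 + J(147)) = (-331081 - 35361)*(-101456 + 147) = -366442*(-101309) = 37123872578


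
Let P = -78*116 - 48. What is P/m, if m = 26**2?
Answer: -2274/169 ≈ -13.456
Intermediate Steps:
P = -9096 (P = -9048 - 48 = -9096)
m = 676
P/m = -9096/676 = -9096*1/676 = -2274/169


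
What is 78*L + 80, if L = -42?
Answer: -3196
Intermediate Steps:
78*L + 80 = 78*(-42) + 80 = -3276 + 80 = -3196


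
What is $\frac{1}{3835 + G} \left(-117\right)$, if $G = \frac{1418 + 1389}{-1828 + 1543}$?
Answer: $- \frac{33345}{1090168} \approx -0.030587$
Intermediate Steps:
$G = - \frac{2807}{285}$ ($G = \frac{2807}{-285} = 2807 \left(- \frac{1}{285}\right) = - \frac{2807}{285} \approx -9.8491$)
$\frac{1}{3835 + G} \left(-117\right) = \frac{1}{3835 - \frac{2807}{285}} \left(-117\right) = \frac{1}{\frac{1090168}{285}} \left(-117\right) = \frac{285}{1090168} \left(-117\right) = - \frac{33345}{1090168}$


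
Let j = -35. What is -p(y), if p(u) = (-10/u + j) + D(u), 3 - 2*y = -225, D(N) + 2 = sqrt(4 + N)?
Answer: 2114/57 - sqrt(118) ≈ 26.225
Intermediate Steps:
D(N) = -2 + sqrt(4 + N)
y = 114 (y = 3/2 - 1/2*(-225) = 3/2 + 225/2 = 114)
p(u) = -37 + sqrt(4 + u) - 10/u (p(u) = (-10/u - 35) + (-2 + sqrt(4 + u)) = (-35 - 10/u) + (-2 + sqrt(4 + u)) = -37 + sqrt(4 + u) - 10/u)
-p(y) = -(-37 + sqrt(4 + 114) - 10/114) = -(-37 + sqrt(118) - 10*1/114) = -(-37 + sqrt(118) - 5/57) = -(-2114/57 + sqrt(118)) = 2114/57 - sqrt(118)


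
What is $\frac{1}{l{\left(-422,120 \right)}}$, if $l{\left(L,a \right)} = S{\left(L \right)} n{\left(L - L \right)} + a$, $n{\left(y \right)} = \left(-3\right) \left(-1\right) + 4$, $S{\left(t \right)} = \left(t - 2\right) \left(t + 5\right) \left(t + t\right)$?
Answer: $- \frac{1}{1044581544} \approx -9.5732 \cdot 10^{-10}$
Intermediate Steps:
$S{\left(t \right)} = 2 t \left(-2 + t\right) \left(5 + t\right)$ ($S{\left(t \right)} = \left(-2 + t\right) \left(5 + t\right) 2 t = 2 t \left(-2 + t\right) \left(5 + t\right)$)
$n{\left(y \right)} = 7$ ($n{\left(y \right)} = 3 + 4 = 7$)
$l{\left(L,a \right)} = a + 14 L \left(-10 + L^{2} + 3 L\right)$ ($l{\left(L,a \right)} = 2 L \left(-10 + L^{2} + 3 L\right) 7 + a = 14 L \left(-10 + L^{2} + 3 L\right) + a = a + 14 L \left(-10 + L^{2} + 3 L\right)$)
$\frac{1}{l{\left(-422,120 \right)}} = \frac{1}{120 + 14 \left(-422\right) \left(-10 + \left(-422\right)^{2} + 3 \left(-422\right)\right)} = \frac{1}{120 + 14 \left(-422\right) \left(-10 + 178084 - 1266\right)} = \frac{1}{120 + 14 \left(-422\right) 176808} = \frac{1}{120 - 1044581664} = \frac{1}{-1044581544} = - \frac{1}{1044581544}$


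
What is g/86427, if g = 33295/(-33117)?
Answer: -33295/2862202959 ≈ -1.1633e-5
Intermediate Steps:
g = -33295/33117 (g = 33295*(-1/33117) = -33295/33117 ≈ -1.0054)
g/86427 = -33295/33117/86427 = -33295/33117*1/86427 = -33295/2862202959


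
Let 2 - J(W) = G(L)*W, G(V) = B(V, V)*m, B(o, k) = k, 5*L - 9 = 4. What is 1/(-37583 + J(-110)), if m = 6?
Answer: -1/35865 ≈ -2.7882e-5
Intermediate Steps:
L = 13/5 (L = 9/5 + (⅕)*4 = 9/5 + ⅘ = 13/5 ≈ 2.6000)
G(V) = 6*V (G(V) = V*6 = 6*V)
J(W) = 2 - 78*W/5 (J(W) = 2 - 6*(13/5)*W = 2 - 78*W/5)
1/(-37583 + J(-110)) = 1/(-37583 + (2 - 78/5*(-110))) = 1/(-37583 + (2 + 1716)) = 1/(-37583 + 1718) = 1/(-35865) = -1/35865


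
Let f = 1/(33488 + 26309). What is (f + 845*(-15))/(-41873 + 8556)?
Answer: 757926974/1992256649 ≈ 0.38044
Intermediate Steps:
f = 1/59797 ≈ 1.6723e-5
(f + 845*(-15))/(-41873 + 8556) = (1/59797 + 845*(-15))/(-41873 + 8556) = (1/59797 - 12675)/(-33317) = -757926974/59797*(-1/33317) = 757926974/1992256649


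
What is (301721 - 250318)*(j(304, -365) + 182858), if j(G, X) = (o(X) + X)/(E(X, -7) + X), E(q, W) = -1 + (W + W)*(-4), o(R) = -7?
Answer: 46997557288/5 ≈ 9.3995e+9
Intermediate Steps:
E(q, W) = -1 - 8*W (E(q, W) = -1 + (2*W)*(-4) = -1 - 8*W)
j(G, X) = (-7 + X)/(55 + X) (j(G, X) = (-7 + X)/((-1 - 8*(-7)) + X) = (-7 + X)/((-1 + 56) + X) = (-7 + X)/(55 + X))
(301721 - 250318)*(j(304, -365) + 182858) = (301721 - 250318)*((-7 - 365)/(55 - 365) + 182858) = 51403*(-372/(-310) + 182858) = 51403*(-1/310*(-372) + 182858) = 51403*(6/5 + 182858) = 51403*(914296/5) = 46997557288/5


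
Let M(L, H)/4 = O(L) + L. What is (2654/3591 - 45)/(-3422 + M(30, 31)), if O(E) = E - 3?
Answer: 158941/11469654 ≈ 0.013858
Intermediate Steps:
O(E) = -3 + E
M(L, H) = -12 + 8*L (M(L, H) = 4*((-3 + L) + L) = 4*(-3 + 2*L) = -12 + 8*L)
(2654/3591 - 45)/(-3422 + M(30, 31)) = (2654/3591 - 45)/(-3422 + (-12 + 8*30)) = (2654*(1/3591) - 45)/(-3422 + (-12 + 240)) = (2654/3591 - 45)/(-3422 + 228) = -158941/3591/(-3194) = -158941/3591*(-1/3194) = 158941/11469654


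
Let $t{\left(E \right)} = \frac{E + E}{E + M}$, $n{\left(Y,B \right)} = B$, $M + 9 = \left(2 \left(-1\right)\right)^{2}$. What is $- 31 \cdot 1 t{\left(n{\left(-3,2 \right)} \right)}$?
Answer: $\frac{124}{3} \approx 41.333$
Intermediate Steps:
$M = -5$ ($M = -9 + \left(2 \left(-1\right)\right)^{2} = -9 + \left(-2\right)^{2} = -9 + 4 = -5$)
$t{\left(E \right)} = \frac{2 E}{-5 + E}$ ($t{\left(E \right)} = \frac{E + E}{E - 5} = \frac{2 E}{-5 + E}$)
$- 31 \cdot 1 t{\left(n{\left(-3,2 \right)} \right)} = - 31 \cdot 1 \cdot 2 \cdot 2 \frac{1}{-5 + 2} = - 31 \cdot 1 \cdot 2 \cdot 2 \frac{1}{-3} = - 31 \cdot 1 \cdot 2 \cdot 2 \left(- \frac{1}{3}\right) = - 31 \cdot 1 \left(- \frac{4}{3}\right) = \left(-31\right) \left(- \frac{4}{3}\right) = \frac{124}{3}$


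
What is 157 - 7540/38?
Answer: -787/19 ≈ -41.421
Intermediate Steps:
157 - 7540/38 = 157 - 130*29/19 = 157 - 3770/19 = -787/19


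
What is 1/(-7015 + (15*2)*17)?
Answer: -1/6505 ≈ -0.00015373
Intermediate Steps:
1/(-7015 + (15*2)*17) = 1/(-7015 + 30*17) = 1/(-7015 + 510) = 1/(-6505) = -1/6505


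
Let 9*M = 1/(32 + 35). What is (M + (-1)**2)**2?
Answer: 364816/363609 ≈ 1.0033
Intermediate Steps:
M = 1/603 (M = 1/(9*(32 + 35)) = (1/9)/67 = (1/9)*(1/67) = 1/603 ≈ 0.0016584)
(M + (-1)**2)**2 = (1/603 + (-1)**2)**2 = (1/603 + 1)**2 = (604/603)**2 = 364816/363609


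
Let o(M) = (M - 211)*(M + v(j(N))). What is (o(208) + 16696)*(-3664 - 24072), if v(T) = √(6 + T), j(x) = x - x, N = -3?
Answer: -445772992 + 83208*√6 ≈ -4.4557e+8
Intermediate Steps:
j(x) = 0
o(M) = (-211 + M)*(M + √6) (o(M) = (M - 211)*(M + √(6 + 0)) = (-211 + M)*(M + √6))
(o(208) + 16696)*(-3664 - 24072) = ((208² - 211*208 - 211*√6 + 208*√6) + 16696)*(-3664 - 24072) = ((43264 - 43888 - 211*√6 + 208*√6) + 16696)*(-27736) = ((-624 - 3*√6) + 16696)*(-27736) = (16072 - 3*√6)*(-27736) = -445772992 + 83208*√6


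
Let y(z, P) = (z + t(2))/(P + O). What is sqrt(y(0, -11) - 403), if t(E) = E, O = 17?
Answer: 2*I*sqrt(906)/3 ≈ 20.067*I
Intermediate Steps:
y(z, P) = (2 + z)/(17 + P) (y(z, P) = (z + 2)/(P + 17) = (2 + z)/(17 + P))
sqrt(y(0, -11) - 403) = sqrt((2 + 0)/(17 - 11) - 403) = sqrt(2/6 - 403) = sqrt((1/6)*2 - 403) = sqrt(1/3 - 403) = sqrt(-1208/3) = 2*I*sqrt(906)/3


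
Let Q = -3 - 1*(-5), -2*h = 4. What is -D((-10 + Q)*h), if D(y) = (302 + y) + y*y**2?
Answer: -4414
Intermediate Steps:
h = -2 (h = -1/2*4 = -2)
Q = 2 (Q = -3 + 5 = 2)
D(y) = 302 + y + y**3 (D(y) = (302 + y) + y**3 = 302 + y + y**3)
-D((-10 + Q)*h) = -(302 + (-10 + 2)*(-2) + ((-10 + 2)*(-2))**3) = -(302 - 8*(-2) + (-8*(-2))**3) = -(302 + 16 + 16**3) = -(302 + 16 + 4096) = -1*4414 = -4414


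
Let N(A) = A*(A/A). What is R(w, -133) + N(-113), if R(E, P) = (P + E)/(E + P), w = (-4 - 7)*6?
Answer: -112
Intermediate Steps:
w = -66 (w = -11*6 = -66)
R(E, P) = 1 (R(E, P) = (E + P)/(E + P) = 1)
N(A) = A (N(A) = A*1 = A)
R(w, -133) + N(-113) = 1 - 113 = -112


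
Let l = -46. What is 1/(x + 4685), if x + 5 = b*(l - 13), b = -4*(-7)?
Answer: 1/3028 ≈ 0.00033025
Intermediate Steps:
b = 28
x = -1657 (x = -5 + 28*(-46 - 13) = -5 + 28*(-59) = -5 - 1652 = -1657)
1/(x + 4685) = 1/(-1657 + 4685) = 1/3028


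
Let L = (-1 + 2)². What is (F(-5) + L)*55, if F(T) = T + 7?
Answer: 165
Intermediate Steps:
F(T) = 7 + T
L = 1 (L = 1² = 1)
(F(-5) + L)*55 = ((7 - 5) + 1)*55 = (2 + 1)*55 = 3*55 = 165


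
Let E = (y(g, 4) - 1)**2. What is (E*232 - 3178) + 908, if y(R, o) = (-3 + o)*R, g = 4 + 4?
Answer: 9098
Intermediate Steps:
g = 8
y(R, o) = R*(-3 + o)
E = 49 (E = (8*(-3 + 4) - 1)**2 = (8*1 - 1)**2 = (8 - 1)**2 = 7**2 = 49)
(E*232 - 3178) + 908 = (49*232 - 3178) + 908 = (11368 - 3178) + 908 = 8190 + 908 = 9098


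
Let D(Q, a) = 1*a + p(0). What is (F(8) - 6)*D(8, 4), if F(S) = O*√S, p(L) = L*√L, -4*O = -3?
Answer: -24 + 6*√2 ≈ -15.515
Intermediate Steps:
O = ¾ (O = -¼*(-3) = ¾ ≈ 0.75000)
p(L) = L^(3/2)
F(S) = 3*√S/4
D(Q, a) = a (D(Q, a) = 1*a + 0^(3/2) = a + 0 = a)
(F(8) - 6)*D(8, 4) = (3*√8/4 - 6)*4 = (3*(2*√2)/4 - 6)*4 = (3*√2/2 - 6)*4 = (-6 + 3*√2/2)*4 = -24 + 6*√2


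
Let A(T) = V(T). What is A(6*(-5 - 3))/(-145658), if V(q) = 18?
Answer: -9/72829 ≈ -0.00012358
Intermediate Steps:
A(T) = 18
A(6*(-5 - 3))/(-145658) = 18/(-145658) = 18*(-1/145658) = -9/72829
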